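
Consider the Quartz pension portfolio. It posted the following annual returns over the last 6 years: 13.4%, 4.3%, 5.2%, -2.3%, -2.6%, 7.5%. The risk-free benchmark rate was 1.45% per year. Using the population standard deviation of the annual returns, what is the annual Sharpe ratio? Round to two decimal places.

0.50

r̄ = (13.4 + 4.3 + 5.2 − 2.3 − 2.6 + 7.5) / 6 = 25.50 / 6 = 4.2500%
Population std dev = √[185.0150 / 6] = 5.5530%
Sharpe = (r̄ − rf) / σ = (4.2500 − 1.45) / 5.5530 = 2.8000 / 5.5530 = 0.5042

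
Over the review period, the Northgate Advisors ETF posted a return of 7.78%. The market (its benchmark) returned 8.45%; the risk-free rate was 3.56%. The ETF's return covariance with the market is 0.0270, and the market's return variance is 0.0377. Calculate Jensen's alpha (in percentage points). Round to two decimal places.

β = Cov / Var = 0.0270 / 0.0377 = 0.7162
E[R] = Rf + β(Rm − Rf) = 3.56% + 0.7162 × (8.45% − 3.56%) = 7.0622%
α = Rp − E[R] = 7.78% − 7.0622% = 0.7178

0.72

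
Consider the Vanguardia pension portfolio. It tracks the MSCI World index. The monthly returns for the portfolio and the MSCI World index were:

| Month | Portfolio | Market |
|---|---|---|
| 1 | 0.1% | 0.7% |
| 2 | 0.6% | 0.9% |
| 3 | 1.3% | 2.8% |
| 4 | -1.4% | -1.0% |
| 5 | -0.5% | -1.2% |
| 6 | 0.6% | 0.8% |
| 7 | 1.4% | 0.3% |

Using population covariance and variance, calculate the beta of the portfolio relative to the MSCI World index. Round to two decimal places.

r̄p = 0.3000%,  r̄m = 0.4714%
Cov = Σ(rp − r̄p)(rm − r̄m) / 7 = 0.8800
Var(rm) = Σ(rm − r̄m)² / 7 = 1.5363
β = Cov / Var = 0.8800 / 1.5363 = 0.5728

0.57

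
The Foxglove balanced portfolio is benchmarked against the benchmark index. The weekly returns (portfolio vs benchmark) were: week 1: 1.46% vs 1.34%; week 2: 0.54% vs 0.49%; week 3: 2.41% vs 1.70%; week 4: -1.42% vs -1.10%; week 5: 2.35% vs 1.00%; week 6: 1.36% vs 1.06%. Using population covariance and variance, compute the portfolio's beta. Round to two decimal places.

1.36

r̄p = 1.1167%,  r̄m = 0.7483%
Cov = Σ(rp − r̄p)(rm − r̄m) / 6 = 1.1096
Var(rm) = Σ(rm − r̄m)² / 6 = 0.8165
β = Cov / Var = 1.1096 / 0.8165 = 1.3590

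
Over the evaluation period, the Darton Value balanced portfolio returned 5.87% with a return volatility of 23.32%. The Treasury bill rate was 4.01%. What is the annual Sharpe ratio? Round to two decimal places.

Sharpe = (Rp − Rf) / σp = (5.87% − 4.01%) / 23.32% = 1.86% / 23.32% = 0.0798

0.08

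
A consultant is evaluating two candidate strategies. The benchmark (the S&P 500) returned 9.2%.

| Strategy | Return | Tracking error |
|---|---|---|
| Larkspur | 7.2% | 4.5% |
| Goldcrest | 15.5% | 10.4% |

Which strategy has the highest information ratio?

Larkspur: IR = (7.2% − 9.2%) / 4.5% = -0.444
Goldcrest: IR = (15.5% − 9.2%) / 10.4% = 0.606
Highest: Goldcrest (0.606).

Goldcrest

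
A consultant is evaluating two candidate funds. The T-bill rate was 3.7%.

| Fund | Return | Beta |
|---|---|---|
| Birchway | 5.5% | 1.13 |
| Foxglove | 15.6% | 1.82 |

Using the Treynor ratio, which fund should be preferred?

Foxglove

Birchway: Treynor = (5.5% − 3.7%) / 1.13 = 1.593
Foxglove: Treynor = (15.6% − 3.7%) / 1.82 = 6.538
Highest: Foxglove (6.538).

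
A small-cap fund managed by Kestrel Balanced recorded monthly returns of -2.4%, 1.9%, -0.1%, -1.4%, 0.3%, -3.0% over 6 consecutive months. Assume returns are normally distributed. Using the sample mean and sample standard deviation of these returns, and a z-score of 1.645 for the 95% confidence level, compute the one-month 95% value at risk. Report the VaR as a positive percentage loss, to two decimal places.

3.79

r̄ = (-2.4 + 1.9 − 0.1 − 1.4 + 0.3 − 3) / 6 = -0.7833%
Σ(r − r̄)² = (-2.4 − (-0.7833))² + (1.9 − (-0.7833))² + … = 16.7483
σ = √[16.7483 / 5] = 1.8302%
VaR = −(r̄ − z·σ) = −(-0.7833 − 1.645 × 1.8302) = −(-3.7940) = 3.7940%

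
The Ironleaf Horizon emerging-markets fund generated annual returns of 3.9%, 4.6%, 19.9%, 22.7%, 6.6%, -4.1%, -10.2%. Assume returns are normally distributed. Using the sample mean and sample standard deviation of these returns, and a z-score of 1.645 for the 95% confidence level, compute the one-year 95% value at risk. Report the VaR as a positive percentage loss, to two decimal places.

13.30

r̄ = (3.9 + 4.6 + 19.9 + 22.7 + 6.6 − 4.1 − 10.2) / 7 = 43.40 / 7 = 6.2000%
Sample σ = √[Σ(r − r̄)² / 6] = √[843.0000 / 6] = √140.5000 = 11.8533%
VaR = −(r̄ − z·σ) = −(6.2000 − 1.645 × 11.8533) = −(-13.2987) = 13.2987%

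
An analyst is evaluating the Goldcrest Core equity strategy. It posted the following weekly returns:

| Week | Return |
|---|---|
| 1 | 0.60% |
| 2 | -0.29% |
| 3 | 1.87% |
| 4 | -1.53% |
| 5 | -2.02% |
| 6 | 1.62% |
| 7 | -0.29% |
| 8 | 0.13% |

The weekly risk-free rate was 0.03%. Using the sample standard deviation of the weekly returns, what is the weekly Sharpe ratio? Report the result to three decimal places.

-0.014

μ = (0.6 − 0.29 + 1.87 − 1.53 − 2.02 + 1.62 − 0.29 + 0.13) / 8 = 0.0113%
Sample σ = √[Σ(r − μ)² / 7] = √[13.0867 / 7] = √1.8695 = 1.3673%
Sharpe = (μ − rf) / σ = (0.0113 − 0.03) / 1.3673 = -0.0187 / 1.3673 = -0.0137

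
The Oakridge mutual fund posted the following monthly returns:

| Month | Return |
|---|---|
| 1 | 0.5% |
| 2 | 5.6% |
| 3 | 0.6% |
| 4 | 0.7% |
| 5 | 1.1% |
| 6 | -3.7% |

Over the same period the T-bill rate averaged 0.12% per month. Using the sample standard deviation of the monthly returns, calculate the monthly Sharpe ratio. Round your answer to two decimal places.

r̄ = (0.5 + 5.6 + 0.6 + 0.7 + 1.1 − 3.7) / 6 = 4.80 / 6 = 0.8000%
Σ(r − r̄)² = (0.5 − 0.8000)² + (5.6 − 0.8000)² + … = 43.5200
σ = √[43.5200 / 5] = 2.9503%
Sharpe = (r̄ − rf) / σ = (0.8000 − 0.12) / 2.9503 = 0.6800 / 2.9503 = 0.2305

0.23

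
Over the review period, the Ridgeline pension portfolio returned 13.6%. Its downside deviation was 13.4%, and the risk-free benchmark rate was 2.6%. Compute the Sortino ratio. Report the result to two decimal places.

0.82

Sortino = (Rp − Rf) / σd = (13.6% − 2.6%) / 13.4% = 11.00% / 13.4% = 0.8209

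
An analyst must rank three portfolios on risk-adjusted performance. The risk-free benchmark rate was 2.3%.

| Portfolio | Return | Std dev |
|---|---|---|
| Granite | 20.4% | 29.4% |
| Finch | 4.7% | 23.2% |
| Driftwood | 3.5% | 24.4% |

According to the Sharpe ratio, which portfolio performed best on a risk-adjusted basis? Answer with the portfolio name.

Granite: Sharpe ratio = (20.4% − 2.3%) / 29.4% = 0.616
Finch: Sharpe ratio = (4.7% − 2.3%) / 23.2% = 0.103
Driftwood: Sharpe ratio = (3.5% − 2.3%) / 24.4% = 0.049
Highest: Granite (0.616).

Granite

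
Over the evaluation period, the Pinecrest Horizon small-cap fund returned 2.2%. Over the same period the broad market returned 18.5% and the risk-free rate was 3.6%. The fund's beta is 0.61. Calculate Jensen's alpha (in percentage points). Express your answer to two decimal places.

-10.49

CAPM expected return = Rf + β(Rm − Rf) = 3.6% + 0.61 × (18.5% − 3.6%) = 3.6 + 0.61 × 14.90 = 12.6890%
Jensen's α = Rp − E[R] = 2.2% − 12.6890% = -10.4890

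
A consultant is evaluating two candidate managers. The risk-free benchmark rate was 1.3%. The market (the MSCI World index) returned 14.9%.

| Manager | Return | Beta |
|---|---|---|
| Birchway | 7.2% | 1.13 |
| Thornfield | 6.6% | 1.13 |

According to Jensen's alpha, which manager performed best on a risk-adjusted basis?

Birchway

Birchway: α = 7.2% − [1.3% + 1.13 × (14.9% − 1.3%)] = -9.468
Thornfield: α = 6.6% − [1.3% + 1.13 × (14.9% − 1.3%)] = -10.068
Highest: Birchway (-9.468).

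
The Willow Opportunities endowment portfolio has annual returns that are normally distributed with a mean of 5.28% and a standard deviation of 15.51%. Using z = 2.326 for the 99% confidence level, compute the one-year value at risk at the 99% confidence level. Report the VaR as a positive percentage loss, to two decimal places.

30.80

VaR (as % loss) = −(μ − z·σ) = −(5.28% − 2.326 × 15.51%) = −(-30.79626%) = 30.79626%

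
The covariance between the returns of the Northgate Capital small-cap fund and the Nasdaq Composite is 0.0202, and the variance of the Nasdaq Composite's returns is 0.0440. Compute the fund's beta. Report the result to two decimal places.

0.46

β = Cov(Rp, Rm) / Var(Rm) = 0.0202 / 0.0440 = 0.4591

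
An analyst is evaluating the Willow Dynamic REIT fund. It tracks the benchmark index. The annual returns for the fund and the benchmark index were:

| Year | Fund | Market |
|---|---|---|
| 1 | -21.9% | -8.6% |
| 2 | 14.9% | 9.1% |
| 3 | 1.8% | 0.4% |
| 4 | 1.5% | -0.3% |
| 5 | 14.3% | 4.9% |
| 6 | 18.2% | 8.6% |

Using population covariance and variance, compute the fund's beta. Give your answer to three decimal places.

r̄p = 4.8000%,  r̄m = 2.3500%
Cov = Σ(rp − r̄p)(rm − r̄m) / 6 = 80.5183
Var(rm) = Σ(rm − r̄m)² / 6 = 36.9758
β = Cov / Var = 80.5183 / 36.9758 = 2.1776

2.178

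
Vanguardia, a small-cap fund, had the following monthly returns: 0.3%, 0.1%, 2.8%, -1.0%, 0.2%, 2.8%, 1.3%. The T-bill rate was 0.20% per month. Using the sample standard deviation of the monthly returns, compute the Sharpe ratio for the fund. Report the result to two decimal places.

0.51

Mean return μ = 6.50 / 7 = 0.9286%
Sample std dev = √[12.4743 / 6] = 1.4419%
Sharpe = (μ − rf) / σ = (0.9286 − 0.2) / 1.4419 = 0.7286 / 1.4419 = 0.5053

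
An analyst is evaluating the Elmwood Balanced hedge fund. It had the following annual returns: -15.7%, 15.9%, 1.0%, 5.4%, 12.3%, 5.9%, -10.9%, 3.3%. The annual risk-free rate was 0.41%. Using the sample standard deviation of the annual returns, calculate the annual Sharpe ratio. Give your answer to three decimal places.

r̄ = (-15.7 + 15.9 + 1 + 5.4 + 12.3 + 5.9 − 10.9 + 3.3) / 8 = 17.20 / 8 = 2.1500%
Σ(r − r̄)² = 808.2800; sample σ = √(808.2800/7) = 10.7456%
Sharpe = (r̄ − rf) / σ = (2.1500 − 0.41) / 10.7456 = 1.7400 / 10.7456 = 0.1619

0.162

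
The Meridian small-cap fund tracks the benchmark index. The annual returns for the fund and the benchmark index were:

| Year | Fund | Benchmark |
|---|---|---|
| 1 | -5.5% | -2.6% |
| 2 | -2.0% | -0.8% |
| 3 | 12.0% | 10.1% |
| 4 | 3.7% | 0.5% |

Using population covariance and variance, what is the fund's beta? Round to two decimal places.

r̄p = 2.0500%,  r̄m = 1.8000%
Cov = Σ(rp − r̄p)(rm − r̄m) / 4 = 31.0475
Var(rm) = Σ(rm − r̄m)² / 4 = 24.1750
β = Cov / Var = 31.0475 / 24.1750 = 1.2843

1.28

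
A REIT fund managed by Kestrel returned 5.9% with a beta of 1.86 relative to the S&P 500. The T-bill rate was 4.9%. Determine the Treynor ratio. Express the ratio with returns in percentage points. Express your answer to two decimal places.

0.54

Treynor = (Rp − Rf) / β = (5.9% − 4.9%) / 1.86 = 1.00 / 1.86 = 0.5376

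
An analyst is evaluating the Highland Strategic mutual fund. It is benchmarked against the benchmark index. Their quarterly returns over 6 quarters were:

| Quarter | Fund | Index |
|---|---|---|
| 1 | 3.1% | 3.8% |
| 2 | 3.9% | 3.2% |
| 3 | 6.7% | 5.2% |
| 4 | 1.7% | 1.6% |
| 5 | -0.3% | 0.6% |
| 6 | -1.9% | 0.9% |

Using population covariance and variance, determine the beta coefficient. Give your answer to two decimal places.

r̄p = 2.2000%,  r̄m = 2.5500%
Cov = Σ(rp − r̄p)(rm − r̄m) / 6 = 4.3783
Var(rm) = Σ(rm − r̄m)² / 6 = 2.7392
β = Cov / Var = 4.3783 / 2.7392 = 1.5984

1.60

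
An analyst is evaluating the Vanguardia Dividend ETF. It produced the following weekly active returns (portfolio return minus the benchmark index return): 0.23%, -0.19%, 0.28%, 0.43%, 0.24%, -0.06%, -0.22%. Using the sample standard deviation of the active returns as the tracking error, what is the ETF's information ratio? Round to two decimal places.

0.40

Mean return r̄ = 0.710 / 7 = 0.1014%
Σ(r − r̄)² = (0.23 − 0.1014)² + (-0.19 − 0.1014)² + … = 0.3899
sample σ = √(0.3899 / 6) = √0.0650 = 0.2550%
IR = r̄ / tracking error = 0.1014 / 0.2550 = 0.3976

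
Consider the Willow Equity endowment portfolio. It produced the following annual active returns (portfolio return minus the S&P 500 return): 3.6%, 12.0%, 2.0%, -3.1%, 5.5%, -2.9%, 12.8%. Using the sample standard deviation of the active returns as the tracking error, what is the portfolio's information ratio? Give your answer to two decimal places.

0.67

r̄ = (3.6 + 12 + 2 − 3.1 + 5.5 − 2.9 + 12.8) / 7 = 4.2714%
Σ(r − r̄)² = (3.6 − 4.2714)² + (12 − 4.2714)² + (2 − 4.2714)² + … = 245.3543
sample σ = √(245.3543 / 6) = √40.8924 = 6.3947%
IR = r̄ / tracking error = 4.2714 / 6.3947 = 0.6680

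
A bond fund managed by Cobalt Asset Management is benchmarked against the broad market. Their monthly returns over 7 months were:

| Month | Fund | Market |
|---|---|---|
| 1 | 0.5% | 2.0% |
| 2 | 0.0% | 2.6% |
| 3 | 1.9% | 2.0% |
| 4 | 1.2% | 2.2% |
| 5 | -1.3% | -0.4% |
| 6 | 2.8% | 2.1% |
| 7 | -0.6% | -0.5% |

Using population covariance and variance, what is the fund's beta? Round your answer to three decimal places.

r̄p = 0.6429%,  r̄m = 1.4286%
Cov = Σ(rp − r̄p)(rm − r̄m) / 7 = 1.1016
Var(rm) = Σ(rm − r̄m)² / 7 = 1.4478
β = Cov / Var = 1.1016 / 1.4478 = 0.7609

0.761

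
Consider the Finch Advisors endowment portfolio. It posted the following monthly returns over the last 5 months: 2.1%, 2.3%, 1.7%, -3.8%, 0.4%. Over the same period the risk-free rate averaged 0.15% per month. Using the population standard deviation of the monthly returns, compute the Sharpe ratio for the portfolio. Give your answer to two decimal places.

Mean return μ = 2.70 / 5 = 0.5400%
Population σ = √[Σ(r − μ)² / 5] = √[25.7320 / 5] = √5.1464 = 2.2686%
Sharpe = (μ − rf) / σ = (0.5400 − 0.15) / 2.2686 = 0.3900 / 2.2686 = 0.1719

0.17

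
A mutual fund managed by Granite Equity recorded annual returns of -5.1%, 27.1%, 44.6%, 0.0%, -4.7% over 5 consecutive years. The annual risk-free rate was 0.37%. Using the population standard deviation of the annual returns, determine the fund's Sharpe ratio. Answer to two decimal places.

0.60

μ = (-5.1 + 27.1 + 44.6 + 0 − 4.7) / 5 = 61.90 / 5 = 12.3800%
Σ(r − μ)² = 2005.3480; population σ = √(2005.3480/5) = 20.0267%
Sharpe = (μ − rf) / σ = (12.3800 − 0.37) / 20.0267 = 12.0100 / 20.0267 = 0.5997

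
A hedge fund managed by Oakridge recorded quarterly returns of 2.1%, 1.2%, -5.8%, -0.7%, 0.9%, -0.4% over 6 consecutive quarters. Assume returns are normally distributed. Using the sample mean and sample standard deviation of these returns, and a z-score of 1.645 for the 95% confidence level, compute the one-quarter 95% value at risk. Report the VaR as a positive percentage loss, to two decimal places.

5.09

Mean return r̄ = -2.70 / 6 = -0.4500%
Σ(r − r̄)² = 39.7350; sample σ = √(39.7350/5) = 2.8190%
VaR = −(r̄ − z·σ) = −(-0.4500 − 1.645 × 2.8190) = −(-5.0873) = 5.0873%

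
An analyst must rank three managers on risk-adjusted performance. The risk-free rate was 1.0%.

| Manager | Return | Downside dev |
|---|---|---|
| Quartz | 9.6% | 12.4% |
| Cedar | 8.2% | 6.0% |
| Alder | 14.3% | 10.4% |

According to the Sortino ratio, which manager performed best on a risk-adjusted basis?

Alder

Quartz: Sortino ratio = (9.6% − 1.0%) / 12.4% = 0.694
Cedar: Sortino ratio = (8.2% − 1.0%) / 6.0% = 1.200
Alder: Sortino ratio = (14.3% − 1.0%) / 10.4% = 1.279
Highest: Alder (1.279).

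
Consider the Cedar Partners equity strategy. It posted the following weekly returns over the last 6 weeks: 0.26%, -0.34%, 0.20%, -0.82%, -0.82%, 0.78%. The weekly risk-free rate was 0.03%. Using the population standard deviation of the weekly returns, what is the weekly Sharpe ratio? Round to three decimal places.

-0.260

r̄ = (0.26 − 0.34 + 0.2 − 0.82 − 0.82 + 0.78) / 6 = -0.740 / 6 = -0.1233%
Σ(r − r̄)² = 2.0851; population σ = √(2.0851/6) = 0.5895%
Sharpe = (r̄ − rf) / σ = (-0.1233 − 0.03) / 0.5895 = -0.1533 / 0.5895 = -0.2601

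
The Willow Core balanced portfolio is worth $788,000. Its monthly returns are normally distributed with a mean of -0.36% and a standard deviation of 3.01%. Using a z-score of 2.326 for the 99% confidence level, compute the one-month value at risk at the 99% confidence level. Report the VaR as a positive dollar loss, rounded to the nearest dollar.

Return at the 99% tail: μ − z·σ = -0.36% − 2.326 × 3.01% = -0.36 − 7.00126 = -7.36126%
VaR = −(-7.36126%) × $788,000 = 7.36126% × $788,000 = $58,007

$58,007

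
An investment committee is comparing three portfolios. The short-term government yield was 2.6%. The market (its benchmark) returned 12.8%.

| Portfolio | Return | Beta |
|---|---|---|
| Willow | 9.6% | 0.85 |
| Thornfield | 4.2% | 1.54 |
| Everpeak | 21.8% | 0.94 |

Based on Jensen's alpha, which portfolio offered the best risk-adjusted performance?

Willow: α = 9.6% − [2.6% + 0.85 × (12.8% − 2.6%)] = -1.670
Thornfield: α = 4.2% − [2.6% + 1.54 × (12.8% − 2.6%)] = -14.108
Everpeak: α = 21.8% − [2.6% + 0.94 × (12.8% − 2.6%)] = 9.612
Highest: Everpeak (9.612).

Everpeak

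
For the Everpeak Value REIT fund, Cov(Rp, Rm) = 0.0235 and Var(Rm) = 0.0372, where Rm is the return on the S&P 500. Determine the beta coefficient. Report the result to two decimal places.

β = Cov(Rp, Rm) / Var(Rm) = 0.0235 / 0.0372 = 0.6317

0.63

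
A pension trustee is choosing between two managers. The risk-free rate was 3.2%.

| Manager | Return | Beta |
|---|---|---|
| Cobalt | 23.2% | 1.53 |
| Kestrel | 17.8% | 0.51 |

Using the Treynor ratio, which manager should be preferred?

Cobalt: Treynor = (23.2% − 3.2%) / 1.53 = 13.072
Kestrel: Treynor = (17.8% − 3.2%) / 0.51 = 28.627
Highest: Kestrel (28.627).

Kestrel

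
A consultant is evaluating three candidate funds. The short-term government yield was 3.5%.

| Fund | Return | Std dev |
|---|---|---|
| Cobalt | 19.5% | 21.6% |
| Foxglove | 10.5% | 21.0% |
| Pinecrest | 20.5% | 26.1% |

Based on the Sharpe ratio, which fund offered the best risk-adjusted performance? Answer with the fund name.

Cobalt

Cobalt: Sharpe ratio = (19.5% − 3.5%) / 21.6% = 0.741
Foxglove: Sharpe ratio = (10.5% − 3.5%) / 21.0% = 0.333
Pinecrest: Sharpe ratio = (20.5% − 3.5%) / 26.1% = 0.651
Highest: Cobalt (0.741).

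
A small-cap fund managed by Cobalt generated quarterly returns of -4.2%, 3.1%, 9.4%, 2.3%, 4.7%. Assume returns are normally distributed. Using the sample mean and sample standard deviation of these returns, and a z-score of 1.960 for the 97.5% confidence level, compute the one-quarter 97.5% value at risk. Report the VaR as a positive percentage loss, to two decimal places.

6.55

Mean return r̄ = 15.30 / 5 = 3.0600%
Sample σ = √[Σ(r − r̄)² / 4] = √[96.1720 / 4] = √24.0430 = 4.9034%
VaR = −(r̄ − z·σ) = −(3.0600 − 1.960 × 4.9034) = −(-6.5507) = 6.5507%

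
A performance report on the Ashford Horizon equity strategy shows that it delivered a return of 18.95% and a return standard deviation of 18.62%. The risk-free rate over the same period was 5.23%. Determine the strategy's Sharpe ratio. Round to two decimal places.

0.74

Sharpe = (Rp − Rf) / σp = (18.95% − 5.23%) / 18.62% = 13.72% / 18.62% = 0.7368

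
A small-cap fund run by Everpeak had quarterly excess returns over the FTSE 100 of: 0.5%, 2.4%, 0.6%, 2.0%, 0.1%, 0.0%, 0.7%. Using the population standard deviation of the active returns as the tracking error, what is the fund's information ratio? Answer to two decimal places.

1.04

μ = (0.5 + 2.4 + 0.6 + 2 + 0.1 + 0 + 0.7) / 7 = 6.30 / 7 = 0.9000%
Σ(r − μ)² = (0.5 − 0.9000)² + (2.4 − 0.9000)² + (0.6 − 0.9000)² + … = 5.2000
population σ = √(5.2000 / 7) = √0.7429 = 0.8619%
IR = μ / tracking error = 0.9000 / 0.8619 = 1.0442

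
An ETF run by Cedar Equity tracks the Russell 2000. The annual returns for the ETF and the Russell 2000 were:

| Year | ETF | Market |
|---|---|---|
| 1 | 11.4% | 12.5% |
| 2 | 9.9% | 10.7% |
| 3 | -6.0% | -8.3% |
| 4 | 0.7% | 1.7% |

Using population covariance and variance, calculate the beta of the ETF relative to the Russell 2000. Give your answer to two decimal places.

0.85

r̄p = 4.0000%,  r̄m = 4.1500%
Cov = Σ(rp − r̄p)(rm − r̄m) / 4 = 58.2550
Var(rm) = Σ(rm − r̄m)² / 4 = 68.4075
β = Cov / Var = 58.2550 / 68.4075 = 0.8516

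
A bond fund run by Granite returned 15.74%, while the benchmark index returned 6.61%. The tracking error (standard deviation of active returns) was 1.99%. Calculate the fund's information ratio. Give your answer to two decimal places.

IR = (Rp − Rb) / TE = (15.74% − 6.61%) / 1.99% = 9.13% / 1.99% = 4.5879

4.59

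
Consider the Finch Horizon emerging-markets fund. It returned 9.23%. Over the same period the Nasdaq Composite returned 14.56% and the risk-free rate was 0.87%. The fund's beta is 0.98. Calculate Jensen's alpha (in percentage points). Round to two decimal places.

CAPM expected return = Rf + β(Rm − Rf) = 0.87% + 0.98 × (14.56% − 0.87%) = 0.87 + 0.98 × 13.69 = 14.2862%
Jensen's α = Rp − E[R] = 9.23% − 14.2862% = -5.0562

-5.06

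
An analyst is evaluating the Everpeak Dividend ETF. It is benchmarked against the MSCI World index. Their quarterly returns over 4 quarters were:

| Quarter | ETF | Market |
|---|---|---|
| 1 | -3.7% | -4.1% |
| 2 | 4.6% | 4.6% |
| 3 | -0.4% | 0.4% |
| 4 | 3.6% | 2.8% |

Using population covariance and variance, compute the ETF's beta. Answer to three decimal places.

r̄p = 1.0250%,  r̄m = 0.9250%
Cov = Σ(rp − r̄p)(rm − r̄m) / 4 = 10.6144
Var(rm) = Σ(rm − r̄m)² / 4 = 10.6369
β = Cov / Var = 10.6144 / 10.6369 = 0.9979

0.998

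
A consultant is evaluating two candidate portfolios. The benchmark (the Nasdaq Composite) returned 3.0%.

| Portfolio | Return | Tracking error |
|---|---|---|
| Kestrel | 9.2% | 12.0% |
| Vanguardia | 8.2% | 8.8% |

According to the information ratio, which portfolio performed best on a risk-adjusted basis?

Kestrel: IR = (9.2% − 3.0%) / 12.0% = 0.517
Vanguardia: IR = (8.2% − 3.0%) / 8.8% = 0.591
Highest: Vanguardia (0.591).

Vanguardia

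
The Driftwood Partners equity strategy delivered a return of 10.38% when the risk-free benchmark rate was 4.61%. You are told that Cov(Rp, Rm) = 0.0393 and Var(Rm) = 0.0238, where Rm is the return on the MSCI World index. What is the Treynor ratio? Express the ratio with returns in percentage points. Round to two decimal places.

β = Cov / Var = 0.0393 / 0.0238 = 1.6513
Treynor = (Rp − Rf) / β = (10.38% − 4.61%) / 1.6513 = 5.77 / 1.6513 = 3.4942

3.49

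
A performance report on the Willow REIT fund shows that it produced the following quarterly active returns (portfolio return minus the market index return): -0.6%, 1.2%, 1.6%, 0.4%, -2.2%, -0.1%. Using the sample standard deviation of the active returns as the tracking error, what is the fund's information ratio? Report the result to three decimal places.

μ = (-0.6 + 1.2 + 1.6 + 0.4 − 2.2 − 0.1) / 6 = 0.0500%
Sample σ = √[Σ(r − μ)² / 5] = √[9.3550 / 5] = √1.8710 = 1.3678%
IR = μ / tracking error = 0.0500 / 1.3678 = 0.0366

0.037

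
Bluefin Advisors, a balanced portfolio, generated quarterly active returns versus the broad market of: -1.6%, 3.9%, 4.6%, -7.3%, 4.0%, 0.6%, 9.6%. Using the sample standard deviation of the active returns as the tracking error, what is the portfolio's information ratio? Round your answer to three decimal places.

Mean return r̄ = 13.80 / 7 = 1.9714%
Σ(r − r̄)² = (-1.6 − 1.9714)² + (3.9 − 1.9714)² + (4.6 − 1.9714)² + … = 173.5343
sample σ = √(173.5343 / 6) = √28.9224 = 5.3780%
IR = r̄ / tracking error = 1.9714 / 5.3780 = 0.3666

0.367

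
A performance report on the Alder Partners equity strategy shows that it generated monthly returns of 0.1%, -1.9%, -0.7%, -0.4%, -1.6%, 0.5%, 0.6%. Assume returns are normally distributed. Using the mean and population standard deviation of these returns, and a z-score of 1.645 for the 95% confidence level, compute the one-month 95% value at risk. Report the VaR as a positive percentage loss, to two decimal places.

r̄ = (0.1 − 1.9 − 0.7 − 0.4 − 1.6 + 0.5 + 0.6) / 7 = -3.40 / 7 = -0.4857%
Σ(r − r̄)² = (0.1 − (-0.4857))² + (-1.9 − (-0.4857))² + … = 5.7886
σ = √[5.7886 / 7] = 0.9094%
VaR = −(r̄ − z·σ) = −(-0.4857 − 1.645 × 0.9094) = −(-1.9817) = 1.9817%

1.98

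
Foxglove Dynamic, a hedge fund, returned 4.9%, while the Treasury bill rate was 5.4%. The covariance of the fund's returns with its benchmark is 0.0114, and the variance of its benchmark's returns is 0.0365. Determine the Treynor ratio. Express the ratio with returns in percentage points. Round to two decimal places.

-1.60

β = Cov / Var = 0.0114 / 0.0365 = 0.3123
Treynor = (Rp − Rf) / β = (4.9% − 5.4%) / 0.3123 = -0.50 / 0.3123 = -1.6010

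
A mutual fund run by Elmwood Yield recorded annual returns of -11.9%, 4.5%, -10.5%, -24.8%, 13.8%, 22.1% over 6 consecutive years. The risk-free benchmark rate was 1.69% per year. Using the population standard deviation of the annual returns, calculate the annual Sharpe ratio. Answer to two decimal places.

-0.18

Mean return r̄ = -6.80 / 6 = -1.1333%
Population σ = √[Σ(r − r̄)² / 6] = √[1558.2933 / 6] = √259.7156 = 16.1157%
Sharpe = (r̄ − rf) / σ = (-1.1333 − 1.69) / 16.1157 = -2.8233 / 16.1157 = -0.1752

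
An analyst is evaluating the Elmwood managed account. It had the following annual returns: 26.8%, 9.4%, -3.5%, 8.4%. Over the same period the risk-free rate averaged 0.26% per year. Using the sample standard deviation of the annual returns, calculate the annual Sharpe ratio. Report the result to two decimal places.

Mean return μ = 41.10 / 4 = 10.2750%
Σ(r − μ)² = (26.8 − 10.2750)² + (9.4 − 10.2750)² + (-3.5 − 10.2750)² + … = 467.1075
σ = √[467.1075 / 3] = 12.4781%
Sharpe = (μ − rf) / σ = (10.2750 − 0.26) / 12.4781 = 10.0150 / 12.4781 = 0.8026

0.80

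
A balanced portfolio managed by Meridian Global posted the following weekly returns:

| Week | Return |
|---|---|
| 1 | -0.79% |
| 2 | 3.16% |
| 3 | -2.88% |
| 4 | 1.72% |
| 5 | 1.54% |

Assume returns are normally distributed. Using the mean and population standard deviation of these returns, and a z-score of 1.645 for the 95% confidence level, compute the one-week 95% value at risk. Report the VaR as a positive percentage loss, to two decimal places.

2.96

Mean return r̄ = 2.750 / 5 = 0.5500%
Σ(r − r̄)² = (-0.79 − 0.5500)² + (3.16 − 0.5500)² + (-2.88 − 0.5500)² + … = 22.7216
σ = √[22.7216 / 5] = 2.1317%
VaR = −(r̄ − z·σ) = −(0.5500 − 1.645 × 2.1317) = −(-2.9566) = 2.9566%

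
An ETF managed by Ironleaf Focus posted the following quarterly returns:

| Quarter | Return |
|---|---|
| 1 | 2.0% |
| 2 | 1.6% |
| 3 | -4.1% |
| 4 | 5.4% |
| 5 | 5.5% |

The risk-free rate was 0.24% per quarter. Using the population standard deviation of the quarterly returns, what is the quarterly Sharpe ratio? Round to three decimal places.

0.526

Mean return r̄ = 10.40 / 5 = 2.0800%
Σ(r − r̄)² = 61.1480; population σ = √(61.1480/5) = 3.4971%
Sharpe = (r̄ − rf) / σ = (2.0800 − 0.24) / 3.4971 = 1.8400 / 3.4971 = 0.5262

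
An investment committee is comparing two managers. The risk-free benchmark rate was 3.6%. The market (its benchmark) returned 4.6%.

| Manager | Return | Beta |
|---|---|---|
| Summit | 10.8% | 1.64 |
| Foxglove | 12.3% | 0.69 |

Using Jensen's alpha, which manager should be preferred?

Foxglove

Summit: α = 10.8% − [3.6% + 1.64 × (4.6% − 3.6%)] = 5.560
Foxglove: α = 12.3% − [3.6% + 0.69 × (4.6% − 3.6%)] = 8.010
Highest: Foxglove (8.010).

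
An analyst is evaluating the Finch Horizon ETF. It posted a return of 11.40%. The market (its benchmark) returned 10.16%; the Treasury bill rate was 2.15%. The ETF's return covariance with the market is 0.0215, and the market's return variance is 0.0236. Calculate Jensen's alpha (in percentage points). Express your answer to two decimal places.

β = Cov / Var = 0.0215 / 0.0236 = 0.9110
E[R] = Rf + β(Rm − Rf) = 2.15% + 0.9110 × (10.16% − 2.15%) = 9.4471%
α = Rp − E[R] = 11.40% − 9.4471% = 1.9529

1.95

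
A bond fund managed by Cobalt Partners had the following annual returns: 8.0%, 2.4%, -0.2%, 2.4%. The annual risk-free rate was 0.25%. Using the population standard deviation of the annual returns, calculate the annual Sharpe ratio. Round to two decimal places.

0.97

μ = (8 + 2.4 − 0.2 + 2.4) / 4 = 12.60 / 4 = 3.1500%
Population σ = √[Σ(r − μ)² / 4] = √[35.8700 / 4] = √8.9675 = 2.9946%
Sharpe = (μ − rf) / σ = (3.1500 − 0.25) / 2.9946 = 2.9000 / 2.9946 = 0.9684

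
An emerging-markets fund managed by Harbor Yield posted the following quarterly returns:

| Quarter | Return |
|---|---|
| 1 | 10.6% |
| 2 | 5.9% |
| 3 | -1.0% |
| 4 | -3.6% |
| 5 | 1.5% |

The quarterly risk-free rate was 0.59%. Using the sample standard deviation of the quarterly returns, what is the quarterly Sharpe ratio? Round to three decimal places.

r̄ = (10.6 + 5.9 − 1 − 3.6 + 1.5) / 5 = 13.40 / 5 = 2.6800%
Σ(r − r̄)² = (10.6 − 2.6800)² + (5.9 − 2.6800)² + (-1 − 2.6800)² + … = 127.4680
sample σ = √(127.4680 / 4) = √31.8670 = 5.6451%
Sharpe = (r̄ − rf) / σ = (2.6800 − 0.59) / 5.6451 = 2.0900 / 5.6451 = 0.3702

0.370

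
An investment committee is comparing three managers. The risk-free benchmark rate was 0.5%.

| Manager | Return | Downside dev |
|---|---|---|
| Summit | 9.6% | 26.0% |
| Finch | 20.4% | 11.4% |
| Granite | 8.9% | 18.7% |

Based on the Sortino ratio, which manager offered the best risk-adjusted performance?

Finch

Summit: Sortino ratio = (9.6% − 0.5%) / 26.0% = 0.350
Finch: Sortino ratio = (20.4% − 0.5%) / 11.4% = 1.746
Granite: Sortino ratio = (8.9% − 0.5%) / 18.7% = 0.449
Highest: Finch (1.746).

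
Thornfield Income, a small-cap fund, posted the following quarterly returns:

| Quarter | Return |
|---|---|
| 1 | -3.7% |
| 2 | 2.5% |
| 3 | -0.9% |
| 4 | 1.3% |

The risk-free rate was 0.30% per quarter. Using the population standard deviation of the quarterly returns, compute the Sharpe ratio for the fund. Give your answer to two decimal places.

Mean return μ = -0.80 / 4 = -0.2000%
Σ(r − μ)² = 22.2800; population σ = √(22.2800/4) = 2.3601%
Sharpe = (μ − rf) / σ = (-0.2000 − 0.3) / 2.3601 = -0.5000 / 2.3601 = -0.2119

-0.21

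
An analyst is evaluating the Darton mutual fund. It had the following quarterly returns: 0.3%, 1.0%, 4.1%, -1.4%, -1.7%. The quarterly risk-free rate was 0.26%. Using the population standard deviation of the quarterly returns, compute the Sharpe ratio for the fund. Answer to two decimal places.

Mean return r̄ = 2.30 / 5 = 0.4600%
Population σ = √[Σ(r − r̄)² / 5] = √[21.6920 / 5] = √4.3384 = 2.0829%
Sharpe = (r̄ − rf) / σ = (0.4600 − 0.26) / 2.0829 = 0.2000 / 2.0829 = 0.0960

0.10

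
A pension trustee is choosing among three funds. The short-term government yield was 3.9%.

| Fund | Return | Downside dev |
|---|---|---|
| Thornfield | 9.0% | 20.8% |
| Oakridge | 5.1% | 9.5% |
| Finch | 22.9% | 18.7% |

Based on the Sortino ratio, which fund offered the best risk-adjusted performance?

Finch

Thornfield: Sortino ratio = (9.0% − 3.9%) / 20.8% = 0.245
Oakridge: Sortino ratio = (5.1% − 3.9%) / 9.5% = 0.126
Finch: Sortino ratio = (22.9% − 3.9%) / 18.7% = 1.016
Highest: Finch (1.016).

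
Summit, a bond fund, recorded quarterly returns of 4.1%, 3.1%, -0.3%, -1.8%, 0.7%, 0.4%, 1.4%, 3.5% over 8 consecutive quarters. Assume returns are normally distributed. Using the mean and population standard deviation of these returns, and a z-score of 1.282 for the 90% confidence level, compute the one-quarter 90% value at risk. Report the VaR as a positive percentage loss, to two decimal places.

r̄ = (4.1 + 3.1 − 0.3 − 1.8 + 0.7 + 0.4 + 1.4 + 3.5) / 8 = 11.10 / 8 = 1.3875%
Σ(r − r̄)² = 29.2088; population σ = √(29.2088/8) = 1.9108%
VaR = −(r̄ − z·σ) = −(1.3875 − 1.282 × 1.9108) = −(-1.0621) = 1.0621%

1.06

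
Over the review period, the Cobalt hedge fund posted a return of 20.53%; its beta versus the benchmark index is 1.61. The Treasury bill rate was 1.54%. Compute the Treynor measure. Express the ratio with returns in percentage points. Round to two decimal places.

Treynor = (Rp − Rf) / β = (20.53% − 1.54%) / 1.61 = 18.99 / 1.61 = 11.7950

11.80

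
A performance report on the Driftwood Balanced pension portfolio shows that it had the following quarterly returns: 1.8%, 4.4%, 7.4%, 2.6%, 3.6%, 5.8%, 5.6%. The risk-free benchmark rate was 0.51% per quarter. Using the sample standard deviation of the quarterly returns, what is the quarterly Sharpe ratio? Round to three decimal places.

r̄ = (1.8 + 4.4 + 7.4 + 2.6 + 3.6 + 5.8 + 5.6) / 7 = 4.4571%
Σ(r − r̄)² = (1.8 − 4.4571)² + (4.4 − 4.4571)² + … = 23.0171
sample σ = √(23.0171 / 6) = √3.8362 = 1.9586%
Sharpe = (r̄ − rf) / σ = (4.4571 − 0.51) / 1.9586 = 3.9471 / 1.9586 = 2.0153

2.015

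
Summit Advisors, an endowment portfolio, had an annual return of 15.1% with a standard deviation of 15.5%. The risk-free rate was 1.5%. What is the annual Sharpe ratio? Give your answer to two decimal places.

0.88

Sharpe = (Rp − Rf) / σp = (15.1% − 1.5%) / 15.5% = 13.60% / 15.5% = 0.8774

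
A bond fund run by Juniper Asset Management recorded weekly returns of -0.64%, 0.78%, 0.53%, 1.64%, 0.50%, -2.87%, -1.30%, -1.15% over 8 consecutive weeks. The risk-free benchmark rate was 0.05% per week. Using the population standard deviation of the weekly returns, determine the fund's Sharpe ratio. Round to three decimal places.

r̄ = (-0.64 + 0.78 + 0.53 + 1.64 + 0.5 − 2.87 − 1.3 − 1.15) / 8 = -2.510 / 8 = -0.3138%
Σ(r − r̄)² = (-0.64 − (-0.3138))² + (0.78 − (-0.3138))² + (0.53 − (-0.3138))² + … = 14.7004
population σ = √(14.7004 / 8) = √1.8376 = 1.3556%
Sharpe = (r̄ − rf) / σ = (-0.3138 − 0.05) / 1.3556 = -0.3638 / 1.3556 = -0.2684

-0.268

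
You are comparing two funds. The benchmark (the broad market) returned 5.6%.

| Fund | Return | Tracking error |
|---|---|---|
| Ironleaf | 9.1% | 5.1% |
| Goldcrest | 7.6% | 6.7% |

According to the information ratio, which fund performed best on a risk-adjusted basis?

Ironleaf: IR = (9.1% − 5.6%) / 5.1% = 0.686
Goldcrest: IR = (7.6% − 5.6%) / 6.7% = 0.299
Highest: Ironleaf (0.686).

Ironleaf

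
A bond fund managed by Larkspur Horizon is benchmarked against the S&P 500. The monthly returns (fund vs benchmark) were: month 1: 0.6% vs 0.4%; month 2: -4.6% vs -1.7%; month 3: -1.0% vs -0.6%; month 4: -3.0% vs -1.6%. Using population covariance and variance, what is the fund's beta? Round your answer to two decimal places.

r̄p = -2.0000%,  r̄m = -0.8750%
Cov = Σ(rp − r̄p)(rm − r̄m) / 4 = 1.6150
Var(rm) = Σ(rm − r̄m)² / 4 = 0.7269
β = Cov / Var = 1.6150 / 0.7269 = 2.2218

2.22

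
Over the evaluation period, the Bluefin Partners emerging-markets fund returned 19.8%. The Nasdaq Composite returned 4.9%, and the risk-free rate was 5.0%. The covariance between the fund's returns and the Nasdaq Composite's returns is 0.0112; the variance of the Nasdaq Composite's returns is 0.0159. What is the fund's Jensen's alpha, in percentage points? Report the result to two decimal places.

β = Cov / Var = 0.0112 / 0.0159 = 0.7044
E[R] = Rf + β(Rm − Rf) = 5.0% + 0.7044 × (4.9% − 5.0%) = 4.9296%
α = Rp − E[R] = 19.8% − 4.9296% = 14.8704

14.87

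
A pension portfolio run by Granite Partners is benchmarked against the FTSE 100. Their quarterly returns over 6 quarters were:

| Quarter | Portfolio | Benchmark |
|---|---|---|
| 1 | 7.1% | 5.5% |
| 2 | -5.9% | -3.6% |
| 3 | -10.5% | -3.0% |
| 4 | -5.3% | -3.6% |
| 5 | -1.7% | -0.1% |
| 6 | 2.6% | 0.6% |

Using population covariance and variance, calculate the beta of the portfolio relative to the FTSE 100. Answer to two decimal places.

1.65

r̄p = -2.2833%,  r̄m = -0.7000%
Cov = Σ(rp − r̄p)(rm − r̄m) / 6 = 17.1683
Var(rm) = Σ(rm − r̄m)² / 6 = 10.4333
β = Cov / Var = 17.1683 / 10.4333 = 1.6455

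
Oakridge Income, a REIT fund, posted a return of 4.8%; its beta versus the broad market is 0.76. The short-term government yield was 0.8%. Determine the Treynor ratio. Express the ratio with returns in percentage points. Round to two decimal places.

Treynor = (Rp − Rf) / β = (4.8% − 0.8%) / 0.76 = 4.00 / 0.76 = 5.2632

5.26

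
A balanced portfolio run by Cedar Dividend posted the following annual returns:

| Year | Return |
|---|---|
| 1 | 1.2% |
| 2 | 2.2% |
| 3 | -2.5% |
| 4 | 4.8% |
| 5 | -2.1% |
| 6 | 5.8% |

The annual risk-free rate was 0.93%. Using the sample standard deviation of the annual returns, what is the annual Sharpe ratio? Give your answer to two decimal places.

0.19

Mean return r̄ = 9.40 / 6 = 1.5667%
Sample σ = √[Σ(r − r̄)² / 5] = √[58.8933 / 5] = √11.7787 = 3.4320%
Sharpe = (r̄ − rf) / σ = (1.5667 − 0.93) / 3.4320 = 0.6367 / 3.4320 = 0.1855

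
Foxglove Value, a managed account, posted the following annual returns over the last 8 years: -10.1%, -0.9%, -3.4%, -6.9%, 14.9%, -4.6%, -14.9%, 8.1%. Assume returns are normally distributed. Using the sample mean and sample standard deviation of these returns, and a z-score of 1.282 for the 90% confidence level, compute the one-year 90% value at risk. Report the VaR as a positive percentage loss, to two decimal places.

r̄ = (-10.1 − 0.9 − 3.4 − 6.9 + 14.9 − 4.6 − 14.9 + 8.1) / 8 = -17.80 / 8 = -2.2250%
Σ(r − r̄)² = (-10.1 − (-2.2250))² + (-0.9 − (-2.2250))² + (-3.4 − (-2.2250))² + … = 653.1750
σ = √[653.1750 / 7] = 9.6597%
VaR = −(r̄ − z·σ) = −(-2.2250 − 1.282 × 9.6597) = −(-14.6087) = 14.6087%

14.61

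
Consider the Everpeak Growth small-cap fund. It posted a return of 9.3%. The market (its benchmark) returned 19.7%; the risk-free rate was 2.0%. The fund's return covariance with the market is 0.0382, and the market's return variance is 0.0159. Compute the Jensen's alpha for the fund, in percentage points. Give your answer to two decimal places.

-35.22

β = Cov / Var = 0.0382 / 0.0159 = 2.4025
E[R] = Rf + β(Rm − Rf) = 2.0% + 2.4025 × (19.7% − 2.0%) = 44.5243%
α = Rp − E[R] = 9.3% − 44.5243% = -35.2243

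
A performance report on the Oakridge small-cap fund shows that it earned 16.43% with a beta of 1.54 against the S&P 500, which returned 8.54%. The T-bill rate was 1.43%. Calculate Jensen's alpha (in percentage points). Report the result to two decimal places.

CAPM expected return = Rf + β(Rm − Rf) = 1.43% + 1.54 × (8.54% − 1.43%) = 1.43 + 1.54 × 7.11 = 12.3794%
Jensen's α = Rp − E[R] = 16.43% − 12.3794% = 4.0506

4.05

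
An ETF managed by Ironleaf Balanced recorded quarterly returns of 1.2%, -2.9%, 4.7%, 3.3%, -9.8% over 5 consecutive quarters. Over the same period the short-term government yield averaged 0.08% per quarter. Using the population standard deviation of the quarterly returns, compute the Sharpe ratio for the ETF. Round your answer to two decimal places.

-0.15

Mean return r̄ = -3.50 / 5 = -0.7000%
Population std dev = √[136.4200 / 5] = 5.2234%
Sharpe = (r̄ − rf) / σ = (-0.7000 − 0.08) / 5.2234 = -0.7800 / 5.2234 = -0.1493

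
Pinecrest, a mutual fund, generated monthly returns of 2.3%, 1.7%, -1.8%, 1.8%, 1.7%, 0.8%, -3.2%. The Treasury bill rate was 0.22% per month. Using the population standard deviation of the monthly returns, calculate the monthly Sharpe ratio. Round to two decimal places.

r̄ = (2.3 + 1.7 − 1.8 + 1.8 + 1.7 + 0.8 − 3.2) / 7 = 3.30 / 7 = 0.4714%
Σ(r − r̄)² = (2.3 − 0.4714)² + (1.7 − 0.4714)² + (-1.8 − 0.4714)² + … = 26.8743
population σ = √(26.8743 / 7) = √3.8392 = 1.9594%
Sharpe = (r̄ − rf) / σ = (0.4714 − 0.22) / 1.9594 = 0.2514 / 1.9594 = 0.1283

0.13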